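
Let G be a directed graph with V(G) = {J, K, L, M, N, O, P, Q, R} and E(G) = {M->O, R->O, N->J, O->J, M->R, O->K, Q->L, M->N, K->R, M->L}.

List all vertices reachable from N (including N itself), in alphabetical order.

J, N

Start at N.
Its neighbours: J.
Nothing further is reachable.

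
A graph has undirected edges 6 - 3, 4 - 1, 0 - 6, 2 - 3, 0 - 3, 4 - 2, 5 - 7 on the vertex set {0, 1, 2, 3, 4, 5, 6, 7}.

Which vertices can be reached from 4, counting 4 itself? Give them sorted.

Start at 4.
Its neighbours: 1, 2.
Then their neighbours: 3.
Then next layer: 0, 6.
Nothing further is reachable.

0, 1, 2, 3, 4, 6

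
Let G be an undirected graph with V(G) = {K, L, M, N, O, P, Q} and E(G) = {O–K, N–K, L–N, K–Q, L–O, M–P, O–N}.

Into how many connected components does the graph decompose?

2

From K: component {K, L, N, O, Q}.
From M: component {M, P}.
That's 2 components.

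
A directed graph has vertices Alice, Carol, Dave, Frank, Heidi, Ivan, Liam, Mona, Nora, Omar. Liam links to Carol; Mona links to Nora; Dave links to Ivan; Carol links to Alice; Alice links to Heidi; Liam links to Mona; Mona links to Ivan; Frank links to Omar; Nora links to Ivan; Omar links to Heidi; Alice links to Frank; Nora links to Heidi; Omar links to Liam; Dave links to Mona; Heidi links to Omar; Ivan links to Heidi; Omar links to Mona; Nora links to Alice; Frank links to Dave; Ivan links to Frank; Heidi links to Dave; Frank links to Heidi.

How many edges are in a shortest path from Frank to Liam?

Distance 0: Frank.
Distance 1: Dave, Heidi, Omar.
Distance 2: Ivan, Liam, Mona — contains Liam.

2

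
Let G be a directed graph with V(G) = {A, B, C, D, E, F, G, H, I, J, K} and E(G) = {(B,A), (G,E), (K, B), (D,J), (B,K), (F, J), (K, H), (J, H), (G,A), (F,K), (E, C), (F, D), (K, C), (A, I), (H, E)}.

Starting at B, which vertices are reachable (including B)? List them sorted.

Start at B.
Its neighbours: A, K.
Then their neighbours: C, H, I.
Then next layer: E.
Nothing further is reachable.

A, B, C, E, H, I, K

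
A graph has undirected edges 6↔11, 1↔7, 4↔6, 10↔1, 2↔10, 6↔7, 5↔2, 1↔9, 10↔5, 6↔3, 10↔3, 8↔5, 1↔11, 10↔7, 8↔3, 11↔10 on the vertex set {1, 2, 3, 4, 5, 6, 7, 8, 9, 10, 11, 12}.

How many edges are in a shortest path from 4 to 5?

4

Distance 0: 4.
Distance 1: 6.
Distance 2: 3, 7, 11.
Distance 3: 1, 8, 10.
Distance 4: 2, 5, 9 — contains 5.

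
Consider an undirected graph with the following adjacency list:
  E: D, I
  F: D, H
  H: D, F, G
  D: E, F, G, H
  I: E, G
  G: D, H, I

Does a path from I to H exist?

Yes

Explore from I.
Distance 1: reach E, G.
Distance 2: reach D, H.
Found H.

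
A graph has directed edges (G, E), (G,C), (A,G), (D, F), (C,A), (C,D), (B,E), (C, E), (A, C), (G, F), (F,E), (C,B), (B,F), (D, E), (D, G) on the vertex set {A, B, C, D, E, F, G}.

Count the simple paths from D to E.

D→E
D→F→E
D→G→C→B→E
D→G→C→B→F→E
D→G→C→E
D→G→E
D→G→F→E

7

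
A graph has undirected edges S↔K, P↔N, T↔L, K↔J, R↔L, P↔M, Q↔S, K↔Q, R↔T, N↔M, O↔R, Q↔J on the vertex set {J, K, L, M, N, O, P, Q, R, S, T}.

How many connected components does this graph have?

From J: component {J, K, Q, S}.
From L: component {L, O, R, T}.
From M: component {M, N, P}.
That's 3 components.

3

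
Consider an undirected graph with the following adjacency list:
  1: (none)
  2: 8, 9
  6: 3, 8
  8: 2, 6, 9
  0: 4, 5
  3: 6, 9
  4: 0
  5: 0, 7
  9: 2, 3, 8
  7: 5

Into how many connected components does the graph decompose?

From 0: component {0, 4, 5, 7}.
From 1: component {1}.
From 2: component {2, 3, 6, 8, 9}.
That's 3 components.

3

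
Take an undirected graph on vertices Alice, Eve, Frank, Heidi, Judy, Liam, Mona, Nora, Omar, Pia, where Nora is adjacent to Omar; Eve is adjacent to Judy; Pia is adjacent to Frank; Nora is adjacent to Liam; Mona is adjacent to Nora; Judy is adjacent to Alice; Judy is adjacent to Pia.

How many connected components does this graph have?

From Alice: component {Alice, Eve, Frank, Judy, Pia}.
From Heidi: component {Heidi}.
From Liam: component {Liam, Mona, Nora, Omar}.
That's 3 components.

3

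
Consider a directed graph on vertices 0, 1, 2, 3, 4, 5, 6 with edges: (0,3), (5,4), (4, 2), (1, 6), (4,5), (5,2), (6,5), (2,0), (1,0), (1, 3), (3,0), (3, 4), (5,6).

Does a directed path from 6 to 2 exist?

Yes

Explore from 6.
Distance 1: reach 5.
Distance 2: reach 2, 4.
Found 2.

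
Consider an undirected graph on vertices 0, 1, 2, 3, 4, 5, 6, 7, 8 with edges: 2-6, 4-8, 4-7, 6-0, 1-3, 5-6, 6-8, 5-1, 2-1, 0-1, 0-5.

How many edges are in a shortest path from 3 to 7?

Distance 0: 3.
Distance 1: 1.
Distance 2: 0, 2, 5.
Distance 3: 6.
Distance 4: 8.
Distance 5: 4.
Distance 6: 7 — contains 7.

6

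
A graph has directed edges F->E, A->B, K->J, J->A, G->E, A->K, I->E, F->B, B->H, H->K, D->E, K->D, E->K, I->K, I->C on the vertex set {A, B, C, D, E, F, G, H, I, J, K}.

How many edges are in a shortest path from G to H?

6

Distance 0: G.
Distance 1: E.
Distance 2: K.
Distance 3: D, J.
Distance 4: A.
Distance 5: B.
Distance 6: H — contains H.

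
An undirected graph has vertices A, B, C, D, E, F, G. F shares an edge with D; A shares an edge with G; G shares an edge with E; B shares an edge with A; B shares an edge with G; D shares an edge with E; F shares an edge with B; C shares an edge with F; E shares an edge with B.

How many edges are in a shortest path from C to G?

Distance 0: C.
Distance 1: F.
Distance 2: B, D.
Distance 3: A, E, G — contains G.

3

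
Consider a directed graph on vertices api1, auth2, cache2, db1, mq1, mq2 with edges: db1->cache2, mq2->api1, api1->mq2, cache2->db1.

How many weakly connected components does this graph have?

From api1: component {api1, mq2}.
From auth2: component {auth2}.
From cache2: component {cache2, db1}.
From mq1: component {mq1}.
That's 4 components.

4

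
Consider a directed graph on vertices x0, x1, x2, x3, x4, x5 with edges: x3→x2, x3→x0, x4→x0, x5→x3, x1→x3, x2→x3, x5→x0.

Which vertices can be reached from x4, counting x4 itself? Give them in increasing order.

Start at x4.
Its neighbours: x0.
Nothing further is reachable.

x0, x4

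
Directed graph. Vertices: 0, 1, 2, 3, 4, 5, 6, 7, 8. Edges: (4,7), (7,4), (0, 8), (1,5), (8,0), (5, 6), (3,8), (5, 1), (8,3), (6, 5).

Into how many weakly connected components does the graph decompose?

From 0: component {0, 3, 8}.
From 1: component {1, 5, 6}.
From 2: component {2}.
From 4: component {4, 7}.
That's 4 components.

4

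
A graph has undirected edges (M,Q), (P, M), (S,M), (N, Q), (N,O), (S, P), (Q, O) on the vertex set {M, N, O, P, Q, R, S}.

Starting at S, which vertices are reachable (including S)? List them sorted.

M, N, O, P, Q, S

Start at S.
Its neighbours: M, P.
Then their neighbours: Q.
Then next layer: N, O.
Nothing further is reachable.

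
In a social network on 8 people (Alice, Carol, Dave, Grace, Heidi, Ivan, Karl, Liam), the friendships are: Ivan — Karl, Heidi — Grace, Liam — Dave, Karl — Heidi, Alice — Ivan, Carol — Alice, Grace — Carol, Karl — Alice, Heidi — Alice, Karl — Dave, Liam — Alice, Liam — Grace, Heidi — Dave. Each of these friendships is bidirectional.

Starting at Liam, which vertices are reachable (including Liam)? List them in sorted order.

Start at Liam.
Its neighbours: Alice, Dave, Grace.
Then their neighbours: Carol, Heidi, Ivan, Karl.
Every vertex is now reached.

Alice, Carol, Dave, Grace, Heidi, Ivan, Karl, Liam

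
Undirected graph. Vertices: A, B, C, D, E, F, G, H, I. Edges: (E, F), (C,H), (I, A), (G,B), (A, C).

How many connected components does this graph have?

From A: component {A, C, H, I}.
From B: component {B, G}.
From D: component {D}.
From E: component {E, F}.
That's 4 components.

4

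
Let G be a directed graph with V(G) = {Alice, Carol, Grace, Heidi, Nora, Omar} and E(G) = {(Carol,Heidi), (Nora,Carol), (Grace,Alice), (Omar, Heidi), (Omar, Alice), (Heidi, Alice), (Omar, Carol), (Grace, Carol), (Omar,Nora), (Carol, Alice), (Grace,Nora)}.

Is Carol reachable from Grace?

Yes

Explore from Grace.
Distance 1: reach Alice, Carol, Nora.
Found Carol.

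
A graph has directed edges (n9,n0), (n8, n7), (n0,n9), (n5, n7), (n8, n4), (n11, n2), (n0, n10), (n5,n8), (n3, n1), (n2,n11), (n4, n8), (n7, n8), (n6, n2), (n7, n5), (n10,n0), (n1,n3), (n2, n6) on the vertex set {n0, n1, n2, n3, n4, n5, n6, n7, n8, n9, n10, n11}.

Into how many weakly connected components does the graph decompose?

4

From n0: component {n0, n9, n10}.
From n1: component {n1, n3}.
From n2: component {n2, n6, n11}.
From n4: component {n4, n5, n7, n8}.
That's 4 components.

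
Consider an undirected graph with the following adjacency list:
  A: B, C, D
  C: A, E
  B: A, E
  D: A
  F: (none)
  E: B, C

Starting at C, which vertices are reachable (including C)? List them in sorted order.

A, B, C, D, E

Start at C.
Its neighbours: A, E.
Then their neighbours: B, D.
Nothing further is reachable.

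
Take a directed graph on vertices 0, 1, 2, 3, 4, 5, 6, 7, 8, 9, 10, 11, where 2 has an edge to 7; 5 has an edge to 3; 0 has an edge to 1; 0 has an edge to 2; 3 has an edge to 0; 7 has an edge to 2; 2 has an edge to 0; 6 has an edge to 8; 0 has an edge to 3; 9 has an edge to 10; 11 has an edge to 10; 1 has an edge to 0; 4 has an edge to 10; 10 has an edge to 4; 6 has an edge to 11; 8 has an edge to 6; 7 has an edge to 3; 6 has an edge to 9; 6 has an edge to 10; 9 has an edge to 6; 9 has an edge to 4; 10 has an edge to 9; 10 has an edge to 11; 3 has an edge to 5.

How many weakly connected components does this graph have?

2

From 0: component {0, 1, 2, 3, 5, 7}.
From 4: component {4, 6, 8, 9, 10, 11}.
That's 2 components.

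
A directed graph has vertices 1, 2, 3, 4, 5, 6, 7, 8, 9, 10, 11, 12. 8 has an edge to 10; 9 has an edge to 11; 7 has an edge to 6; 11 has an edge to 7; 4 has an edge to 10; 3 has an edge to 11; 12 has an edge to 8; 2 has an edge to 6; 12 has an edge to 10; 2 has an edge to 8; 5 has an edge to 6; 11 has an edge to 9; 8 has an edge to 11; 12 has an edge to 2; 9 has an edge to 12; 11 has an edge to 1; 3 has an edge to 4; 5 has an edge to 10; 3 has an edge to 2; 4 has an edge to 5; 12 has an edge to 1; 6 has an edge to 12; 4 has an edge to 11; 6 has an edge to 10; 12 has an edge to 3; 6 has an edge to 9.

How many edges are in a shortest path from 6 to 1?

2

Distance 0: 6.
Distance 1: 9, 10, 12.
Distance 2: 1, 2, 3, 8, 11 — contains 1.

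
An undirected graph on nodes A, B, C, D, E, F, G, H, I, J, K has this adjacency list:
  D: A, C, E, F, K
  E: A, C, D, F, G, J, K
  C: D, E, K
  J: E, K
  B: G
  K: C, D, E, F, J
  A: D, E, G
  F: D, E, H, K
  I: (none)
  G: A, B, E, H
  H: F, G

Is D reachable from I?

I has no edges, so nothing is reachable from it.

No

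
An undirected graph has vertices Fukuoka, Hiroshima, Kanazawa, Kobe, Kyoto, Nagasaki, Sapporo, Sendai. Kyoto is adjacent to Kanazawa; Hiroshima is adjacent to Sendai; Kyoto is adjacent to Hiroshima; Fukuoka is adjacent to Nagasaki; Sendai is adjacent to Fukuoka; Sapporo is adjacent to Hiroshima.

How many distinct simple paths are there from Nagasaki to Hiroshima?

Nagasaki–Fukuoka–Sendai–Hiroshima

1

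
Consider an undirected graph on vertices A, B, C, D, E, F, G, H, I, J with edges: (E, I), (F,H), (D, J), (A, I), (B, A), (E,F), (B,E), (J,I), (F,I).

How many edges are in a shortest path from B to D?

4

Distance 0: B.
Distance 1: A, E.
Distance 2: F, I.
Distance 3: H, J.
Distance 4: D — contains D.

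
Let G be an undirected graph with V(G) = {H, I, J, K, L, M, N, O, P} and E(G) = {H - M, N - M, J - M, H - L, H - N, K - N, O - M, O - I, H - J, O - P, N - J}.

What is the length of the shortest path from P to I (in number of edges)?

Distance 0: P.
Distance 1: O.
Distance 2: I, M — contains I.

2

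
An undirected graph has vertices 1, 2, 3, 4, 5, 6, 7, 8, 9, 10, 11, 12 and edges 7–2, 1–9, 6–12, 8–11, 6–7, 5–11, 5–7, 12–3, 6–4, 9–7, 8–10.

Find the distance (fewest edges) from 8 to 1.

5

Distance 0: 8.
Distance 1: 10, 11.
Distance 2: 5.
Distance 3: 7.
Distance 4: 2, 6, 9.
Distance 5: 1, 4, 12 — contains 1.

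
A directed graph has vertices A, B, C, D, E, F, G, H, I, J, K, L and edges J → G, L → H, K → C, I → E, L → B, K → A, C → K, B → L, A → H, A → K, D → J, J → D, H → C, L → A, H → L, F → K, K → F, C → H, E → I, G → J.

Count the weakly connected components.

From A: component {A, B, C, F, H, K, L}.
From D: component {D, G, J}.
From E: component {E, I}.
That's 3 components.

3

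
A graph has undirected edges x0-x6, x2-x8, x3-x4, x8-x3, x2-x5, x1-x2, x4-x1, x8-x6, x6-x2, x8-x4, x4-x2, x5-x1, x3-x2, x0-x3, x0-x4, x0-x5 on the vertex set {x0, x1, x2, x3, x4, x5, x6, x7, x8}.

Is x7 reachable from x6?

Explore from x6.
Distance 1: reach x0, x2, x8.
Distance 2: reach x1, x3, x4, x5.
The search is exhausted without reaching x7; it lies in a different component.

No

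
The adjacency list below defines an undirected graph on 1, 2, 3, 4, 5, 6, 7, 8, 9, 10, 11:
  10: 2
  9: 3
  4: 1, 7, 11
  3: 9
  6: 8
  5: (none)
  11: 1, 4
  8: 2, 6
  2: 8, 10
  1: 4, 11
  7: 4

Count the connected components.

From 1: component {1, 4, 7, 11}.
From 2: component {2, 6, 8, 10}.
From 3: component {3, 9}.
From 5: component {5}.
That's 4 components.

4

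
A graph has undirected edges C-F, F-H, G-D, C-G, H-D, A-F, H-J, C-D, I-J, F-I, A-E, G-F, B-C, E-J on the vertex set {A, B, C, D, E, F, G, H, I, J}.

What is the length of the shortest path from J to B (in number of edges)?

4

Distance 0: J.
Distance 1: E, H, I.
Distance 2: A, D, F.
Distance 3: C, G.
Distance 4: B — contains B.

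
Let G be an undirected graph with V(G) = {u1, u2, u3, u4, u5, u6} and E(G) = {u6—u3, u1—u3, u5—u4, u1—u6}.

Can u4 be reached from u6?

No

Explore from u6.
Distance 1: reach u1, u3.
The search is exhausted without reaching u4; it lies in a different component.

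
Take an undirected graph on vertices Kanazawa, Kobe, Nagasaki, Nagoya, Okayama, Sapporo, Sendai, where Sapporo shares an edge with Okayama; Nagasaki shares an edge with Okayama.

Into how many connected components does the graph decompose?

From Kanazawa: component {Kanazawa}.
From Kobe: component {Kobe}.
From Nagasaki: component {Nagasaki, Okayama, Sapporo}.
From Nagoya: component {Nagoya}.
From Sendai: component {Sendai}.
That's 5 components.

5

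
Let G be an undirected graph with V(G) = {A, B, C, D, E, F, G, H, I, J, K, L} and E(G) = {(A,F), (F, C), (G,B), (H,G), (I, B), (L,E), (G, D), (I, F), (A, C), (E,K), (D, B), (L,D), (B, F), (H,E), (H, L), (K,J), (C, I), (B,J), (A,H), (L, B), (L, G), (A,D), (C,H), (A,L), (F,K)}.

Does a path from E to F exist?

Yes

Explore from E.
Distance 1: reach H, K, L.
Distance 2: reach A, B, C, D, F, G, J.
Found F.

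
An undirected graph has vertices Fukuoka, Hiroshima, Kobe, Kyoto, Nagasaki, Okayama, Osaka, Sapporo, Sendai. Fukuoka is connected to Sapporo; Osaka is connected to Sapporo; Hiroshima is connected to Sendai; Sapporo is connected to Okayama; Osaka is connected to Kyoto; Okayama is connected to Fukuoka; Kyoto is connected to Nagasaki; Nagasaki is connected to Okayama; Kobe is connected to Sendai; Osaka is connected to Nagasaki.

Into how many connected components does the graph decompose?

2

From Fukuoka: component {Fukuoka, Kyoto, Nagasaki, Okayama, Osaka, Sapporo}.
From Hiroshima: component {Hiroshima, Kobe, Sendai}.
That's 2 components.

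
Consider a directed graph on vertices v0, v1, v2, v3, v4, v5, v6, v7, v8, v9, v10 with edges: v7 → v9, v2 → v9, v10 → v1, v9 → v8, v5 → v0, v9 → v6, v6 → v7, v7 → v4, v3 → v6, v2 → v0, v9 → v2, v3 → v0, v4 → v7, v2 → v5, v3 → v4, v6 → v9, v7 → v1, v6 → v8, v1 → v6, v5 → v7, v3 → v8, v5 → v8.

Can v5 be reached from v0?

No

v0 has no outgoing edges, so nothing is reachable from it.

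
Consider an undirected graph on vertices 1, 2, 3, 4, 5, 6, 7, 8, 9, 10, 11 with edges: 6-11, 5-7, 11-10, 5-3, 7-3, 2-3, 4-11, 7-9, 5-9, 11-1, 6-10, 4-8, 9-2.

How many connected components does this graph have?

From 1: component {1, 4, 6, 8, 10, 11}.
From 2: component {2, 3, 5, 7, 9}.
That's 2 components.

2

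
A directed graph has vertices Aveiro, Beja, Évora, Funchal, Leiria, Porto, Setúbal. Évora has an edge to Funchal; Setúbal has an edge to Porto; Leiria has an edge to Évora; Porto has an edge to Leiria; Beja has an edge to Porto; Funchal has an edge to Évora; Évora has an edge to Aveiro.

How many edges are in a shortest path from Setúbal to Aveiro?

4

Distance 0: Setúbal.
Distance 1: Porto.
Distance 2: Leiria.
Distance 3: Évora.
Distance 4: Aveiro, Funchal — contains Aveiro.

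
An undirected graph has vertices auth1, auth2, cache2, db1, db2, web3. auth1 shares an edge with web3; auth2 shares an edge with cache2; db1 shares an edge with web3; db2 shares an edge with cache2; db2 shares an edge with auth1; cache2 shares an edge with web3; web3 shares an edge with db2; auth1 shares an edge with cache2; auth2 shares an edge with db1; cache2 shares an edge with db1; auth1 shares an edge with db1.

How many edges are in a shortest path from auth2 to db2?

Distance 0: auth2.
Distance 1: cache2, db1.
Distance 2: auth1, db2, web3 — contains db2.

2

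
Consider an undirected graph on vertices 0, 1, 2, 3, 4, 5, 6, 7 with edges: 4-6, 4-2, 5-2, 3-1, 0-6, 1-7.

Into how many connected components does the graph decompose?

2

From 0: component {0, 2, 4, 5, 6}.
From 1: component {1, 3, 7}.
That's 2 components.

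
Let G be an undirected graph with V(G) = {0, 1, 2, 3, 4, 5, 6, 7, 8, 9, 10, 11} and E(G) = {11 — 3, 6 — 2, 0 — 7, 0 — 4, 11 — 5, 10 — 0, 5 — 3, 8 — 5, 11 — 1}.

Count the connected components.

From 0: component {0, 4, 7, 10}.
From 1: component {1, 3, 5, 8, 11}.
From 2: component {2, 6}.
From 9: component {9}.
That's 4 components.

4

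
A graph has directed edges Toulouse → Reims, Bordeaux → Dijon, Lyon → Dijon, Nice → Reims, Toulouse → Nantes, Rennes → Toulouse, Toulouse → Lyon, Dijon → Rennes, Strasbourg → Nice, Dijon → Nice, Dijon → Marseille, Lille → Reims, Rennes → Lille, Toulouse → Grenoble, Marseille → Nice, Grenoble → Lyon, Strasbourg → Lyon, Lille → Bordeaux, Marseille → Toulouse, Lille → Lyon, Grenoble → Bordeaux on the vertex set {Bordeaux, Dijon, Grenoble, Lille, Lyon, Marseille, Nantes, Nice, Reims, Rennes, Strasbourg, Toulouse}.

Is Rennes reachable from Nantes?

Nantes has no outgoing edges, so nothing is reachable from it.

No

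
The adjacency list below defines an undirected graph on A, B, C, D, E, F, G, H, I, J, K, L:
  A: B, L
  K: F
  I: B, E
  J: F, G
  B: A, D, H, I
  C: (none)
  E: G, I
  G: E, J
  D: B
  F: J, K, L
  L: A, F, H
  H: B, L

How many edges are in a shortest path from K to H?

3

Distance 0: K.
Distance 1: F.
Distance 2: J, L.
Distance 3: A, G, H — contains H.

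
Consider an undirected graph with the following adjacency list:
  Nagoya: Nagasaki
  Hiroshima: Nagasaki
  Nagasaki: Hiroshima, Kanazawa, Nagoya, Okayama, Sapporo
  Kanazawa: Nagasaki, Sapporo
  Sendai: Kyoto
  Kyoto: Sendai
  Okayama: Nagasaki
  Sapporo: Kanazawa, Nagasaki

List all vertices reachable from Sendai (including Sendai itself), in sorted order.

Kyoto, Sendai

Start at Sendai.
Its neighbours: Kyoto.
Nothing further is reachable.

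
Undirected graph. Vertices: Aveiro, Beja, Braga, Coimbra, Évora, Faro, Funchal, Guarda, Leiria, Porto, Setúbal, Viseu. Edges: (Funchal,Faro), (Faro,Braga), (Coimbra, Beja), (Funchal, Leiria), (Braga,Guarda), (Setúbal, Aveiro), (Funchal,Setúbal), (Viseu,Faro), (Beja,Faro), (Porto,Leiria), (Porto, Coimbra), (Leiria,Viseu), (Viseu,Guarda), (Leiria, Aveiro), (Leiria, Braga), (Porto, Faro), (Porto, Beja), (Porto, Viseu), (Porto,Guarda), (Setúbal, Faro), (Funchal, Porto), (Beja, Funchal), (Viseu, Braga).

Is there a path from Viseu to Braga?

Explore from Viseu.
Distance 1: reach Braga, Faro, Guarda, Leiria, Porto.
Found Braga.

Yes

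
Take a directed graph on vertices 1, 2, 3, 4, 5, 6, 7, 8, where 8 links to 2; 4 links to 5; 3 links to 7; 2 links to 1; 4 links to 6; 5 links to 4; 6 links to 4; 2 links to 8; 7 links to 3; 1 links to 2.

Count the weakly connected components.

From 1: component {1, 2, 8}.
From 3: component {3, 7}.
From 4: component {4, 5, 6}.
That's 3 components.

3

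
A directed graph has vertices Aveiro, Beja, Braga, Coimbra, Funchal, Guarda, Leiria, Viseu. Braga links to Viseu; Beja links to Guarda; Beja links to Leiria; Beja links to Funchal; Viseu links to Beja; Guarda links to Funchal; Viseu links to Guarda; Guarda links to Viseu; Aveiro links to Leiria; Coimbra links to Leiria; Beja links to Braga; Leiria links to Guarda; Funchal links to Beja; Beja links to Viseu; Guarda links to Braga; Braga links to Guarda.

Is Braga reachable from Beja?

Yes

Explore from Beja.
Distance 1: reach Braga, Funchal, Guarda, Leiria, Viseu.
Found Braga.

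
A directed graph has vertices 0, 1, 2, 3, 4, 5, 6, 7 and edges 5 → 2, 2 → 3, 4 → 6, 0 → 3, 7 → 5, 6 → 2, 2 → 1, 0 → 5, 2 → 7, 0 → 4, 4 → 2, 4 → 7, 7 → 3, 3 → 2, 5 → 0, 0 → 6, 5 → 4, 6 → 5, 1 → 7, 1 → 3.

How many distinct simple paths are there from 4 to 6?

4

4→2→1→7→5→0→6
4→2→7→5→0→6
4→6
4→7→5→0→6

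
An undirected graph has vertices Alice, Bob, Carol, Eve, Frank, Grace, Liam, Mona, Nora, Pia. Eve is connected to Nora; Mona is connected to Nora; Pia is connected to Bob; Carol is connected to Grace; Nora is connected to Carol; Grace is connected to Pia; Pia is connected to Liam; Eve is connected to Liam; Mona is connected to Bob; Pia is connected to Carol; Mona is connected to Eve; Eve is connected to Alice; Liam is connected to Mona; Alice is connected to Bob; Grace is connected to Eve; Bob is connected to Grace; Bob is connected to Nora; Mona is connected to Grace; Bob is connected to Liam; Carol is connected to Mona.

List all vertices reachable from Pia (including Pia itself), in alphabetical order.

Alice, Bob, Carol, Eve, Grace, Liam, Mona, Nora, Pia

Start at Pia.
Its neighbours: Bob, Carol, Grace, Liam.
Then their neighbours: Alice, Eve, Mona, Nora.
Nothing further is reachable.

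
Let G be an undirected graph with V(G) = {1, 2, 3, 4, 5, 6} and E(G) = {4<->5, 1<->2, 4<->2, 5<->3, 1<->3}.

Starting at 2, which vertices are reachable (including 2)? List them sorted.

Start at 2.
Its neighbours: 1, 4.
Then their neighbours: 3, 5.
Nothing further is reachable.

1, 2, 3, 4, 5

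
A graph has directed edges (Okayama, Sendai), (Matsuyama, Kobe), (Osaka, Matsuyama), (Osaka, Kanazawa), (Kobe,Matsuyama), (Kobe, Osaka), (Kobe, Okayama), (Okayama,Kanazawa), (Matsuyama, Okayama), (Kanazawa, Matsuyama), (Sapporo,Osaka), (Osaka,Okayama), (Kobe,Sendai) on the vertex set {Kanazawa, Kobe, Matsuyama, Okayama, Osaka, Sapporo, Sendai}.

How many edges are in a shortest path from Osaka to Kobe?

Distance 0: Osaka.
Distance 1: Kanazawa, Matsuyama, Okayama.
Distance 2: Kobe, Sendai — contains Kobe.

2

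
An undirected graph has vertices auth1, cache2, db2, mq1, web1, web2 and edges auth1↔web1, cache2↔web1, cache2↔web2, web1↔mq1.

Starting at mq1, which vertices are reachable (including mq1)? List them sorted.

auth1, cache2, mq1, web1, web2

Start at mq1.
Its neighbours: web1.
Then their neighbours: auth1, cache2.
Then next layer: web2.
Nothing further is reachable.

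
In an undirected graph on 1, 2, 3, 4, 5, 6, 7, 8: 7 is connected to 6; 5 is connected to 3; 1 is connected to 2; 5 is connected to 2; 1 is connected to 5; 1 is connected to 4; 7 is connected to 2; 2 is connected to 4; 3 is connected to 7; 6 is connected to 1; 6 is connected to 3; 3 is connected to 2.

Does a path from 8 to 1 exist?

8 has no edges, so nothing is reachable from it.

No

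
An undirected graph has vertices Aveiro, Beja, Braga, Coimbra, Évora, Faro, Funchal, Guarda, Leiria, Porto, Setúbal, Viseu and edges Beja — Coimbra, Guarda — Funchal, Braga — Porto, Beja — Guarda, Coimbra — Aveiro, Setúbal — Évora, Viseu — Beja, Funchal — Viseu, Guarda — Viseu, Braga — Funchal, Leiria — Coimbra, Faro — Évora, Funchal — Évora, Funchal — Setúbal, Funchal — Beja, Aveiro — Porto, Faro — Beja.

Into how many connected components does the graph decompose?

From Aveiro: component {Aveiro, Beja, Braga, Coimbra, Évora, Faro, Funchal, Guarda, Leiria, Porto, Setúbal, Viseu}.
That's 1 component.

1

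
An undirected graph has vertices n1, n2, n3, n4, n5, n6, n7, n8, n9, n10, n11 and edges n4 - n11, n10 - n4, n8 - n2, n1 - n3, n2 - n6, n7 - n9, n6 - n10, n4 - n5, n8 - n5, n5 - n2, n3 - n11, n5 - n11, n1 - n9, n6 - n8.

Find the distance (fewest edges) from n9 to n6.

6

Distance 0: n9.
Distance 1: n1, n7.
Distance 2: n3.
Distance 3: n11.
Distance 4: n4, n5.
Distance 5: n2, n8, n10.
Distance 6: n6 — contains n6.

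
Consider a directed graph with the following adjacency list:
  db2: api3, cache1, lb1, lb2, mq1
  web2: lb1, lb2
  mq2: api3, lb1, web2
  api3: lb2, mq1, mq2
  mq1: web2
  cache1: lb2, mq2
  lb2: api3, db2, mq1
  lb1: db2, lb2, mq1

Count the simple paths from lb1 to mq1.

lb1→db2→api3→lb2→mq1
lb1→db2→api3→mq1
lb1→db2→api3→mq2→web2→lb2→mq1
lb1→db2→cache1→lb2→api3→mq1
lb1→db2→cache1→lb2→mq1
lb1→db2→cache1→mq2→api3→lb2→mq1
lb1→db2→cache1→mq2→api3→mq1
lb1→db2→cache1→mq2→web2→lb2→api3→mq1
... and 10 more.

18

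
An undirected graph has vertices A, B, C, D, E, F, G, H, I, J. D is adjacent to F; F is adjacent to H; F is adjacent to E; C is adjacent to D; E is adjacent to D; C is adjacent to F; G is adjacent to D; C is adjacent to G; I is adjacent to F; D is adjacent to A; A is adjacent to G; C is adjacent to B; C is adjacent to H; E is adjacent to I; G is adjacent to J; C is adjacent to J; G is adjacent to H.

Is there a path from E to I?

Yes

Explore from E.
Distance 1: reach D, F, I.
Found I.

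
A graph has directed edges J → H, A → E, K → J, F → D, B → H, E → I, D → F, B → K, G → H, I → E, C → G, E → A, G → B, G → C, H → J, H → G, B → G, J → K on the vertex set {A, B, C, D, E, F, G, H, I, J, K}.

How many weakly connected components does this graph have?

From A: component {A, E, I}.
From B: component {B, C, G, H, J, K}.
From D: component {D, F}.
That's 3 components.

3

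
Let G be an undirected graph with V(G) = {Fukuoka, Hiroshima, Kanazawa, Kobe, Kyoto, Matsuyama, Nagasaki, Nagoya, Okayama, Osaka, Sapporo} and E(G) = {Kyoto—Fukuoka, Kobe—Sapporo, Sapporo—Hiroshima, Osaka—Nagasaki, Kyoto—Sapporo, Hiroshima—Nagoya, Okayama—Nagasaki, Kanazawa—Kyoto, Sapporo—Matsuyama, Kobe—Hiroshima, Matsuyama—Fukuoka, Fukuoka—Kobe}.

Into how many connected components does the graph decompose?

2

From Fukuoka: component {Fukuoka, Hiroshima, Kanazawa, Kobe, Kyoto, Matsuyama, Nagoya, Sapporo}.
From Nagasaki: component {Nagasaki, Okayama, Osaka}.
That's 2 components.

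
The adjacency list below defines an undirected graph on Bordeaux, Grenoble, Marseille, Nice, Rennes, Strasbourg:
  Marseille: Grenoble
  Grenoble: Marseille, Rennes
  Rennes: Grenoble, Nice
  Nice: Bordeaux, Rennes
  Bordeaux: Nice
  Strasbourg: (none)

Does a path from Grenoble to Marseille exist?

Yes

Explore from Grenoble.
Distance 1: reach Marseille, Rennes.
Found Marseille.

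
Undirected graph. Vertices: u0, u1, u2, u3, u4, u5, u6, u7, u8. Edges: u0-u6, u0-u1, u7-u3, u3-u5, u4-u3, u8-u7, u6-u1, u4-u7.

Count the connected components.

3

From u0: component {u0, u1, u6}.
From u2: component {u2}.
From u3: component {u3, u4, u5, u7, u8}.
That's 3 components.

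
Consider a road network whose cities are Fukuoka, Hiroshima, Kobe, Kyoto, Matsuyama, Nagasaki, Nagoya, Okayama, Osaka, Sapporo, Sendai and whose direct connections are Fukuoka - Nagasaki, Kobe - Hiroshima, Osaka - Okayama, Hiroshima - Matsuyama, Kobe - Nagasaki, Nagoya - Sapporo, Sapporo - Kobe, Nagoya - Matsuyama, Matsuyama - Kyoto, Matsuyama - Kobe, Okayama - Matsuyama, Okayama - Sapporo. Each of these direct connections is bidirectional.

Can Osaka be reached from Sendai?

Sendai has no edges, so nothing is reachable from it.

No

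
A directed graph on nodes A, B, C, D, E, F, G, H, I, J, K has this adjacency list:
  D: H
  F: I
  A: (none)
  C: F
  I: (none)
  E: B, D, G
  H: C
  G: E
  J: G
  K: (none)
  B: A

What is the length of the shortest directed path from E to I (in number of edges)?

5

Distance 0: E.
Distance 1: B, D, G.
Distance 2: A, H.
Distance 3: C.
Distance 4: F.
Distance 5: I — contains I.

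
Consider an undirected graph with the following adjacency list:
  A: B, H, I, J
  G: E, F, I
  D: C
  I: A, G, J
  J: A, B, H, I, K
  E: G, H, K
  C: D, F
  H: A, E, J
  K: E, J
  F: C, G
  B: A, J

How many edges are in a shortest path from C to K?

Distance 0: C.
Distance 1: D, F.
Distance 2: G.
Distance 3: E, I.
Distance 4: A, H, J, K — contains K.

4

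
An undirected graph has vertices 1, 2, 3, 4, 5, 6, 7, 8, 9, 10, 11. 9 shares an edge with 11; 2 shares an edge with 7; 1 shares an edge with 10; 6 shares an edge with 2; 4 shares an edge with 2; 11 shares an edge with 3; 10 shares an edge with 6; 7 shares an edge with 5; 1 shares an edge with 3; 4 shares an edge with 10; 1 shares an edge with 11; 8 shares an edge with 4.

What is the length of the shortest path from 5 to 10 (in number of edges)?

Distance 0: 5.
Distance 1: 7.
Distance 2: 2.
Distance 3: 4, 6.
Distance 4: 8, 10 — contains 10.

4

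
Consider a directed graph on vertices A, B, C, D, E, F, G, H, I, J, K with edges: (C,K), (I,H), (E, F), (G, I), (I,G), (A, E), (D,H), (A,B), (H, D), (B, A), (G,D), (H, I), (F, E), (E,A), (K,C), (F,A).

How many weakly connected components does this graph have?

4

From A: component {A, B, E, F}.
From C: component {C, K}.
From D: component {D, G, H, I}.
From J: component {J}.
That's 4 components.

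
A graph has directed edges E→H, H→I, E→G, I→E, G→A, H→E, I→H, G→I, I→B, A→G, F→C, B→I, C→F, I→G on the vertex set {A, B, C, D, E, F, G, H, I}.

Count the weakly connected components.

3

From A: component {A, B, E, G, H, I}.
From C: component {C, F}.
From D: component {D}.
That's 3 components.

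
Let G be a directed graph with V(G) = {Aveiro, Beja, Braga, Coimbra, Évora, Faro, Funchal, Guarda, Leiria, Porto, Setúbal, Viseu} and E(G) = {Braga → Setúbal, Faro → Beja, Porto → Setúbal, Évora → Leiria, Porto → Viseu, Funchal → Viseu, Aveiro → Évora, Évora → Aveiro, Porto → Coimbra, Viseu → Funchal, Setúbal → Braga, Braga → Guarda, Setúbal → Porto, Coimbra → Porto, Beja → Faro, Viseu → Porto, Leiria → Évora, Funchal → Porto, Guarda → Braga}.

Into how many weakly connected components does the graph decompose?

From Aveiro: component {Aveiro, Évora, Leiria}.
From Beja: component {Beja, Faro}.
From Braga: component {Braga, Coimbra, Funchal, Guarda, Porto, Setúbal, Viseu}.
That's 3 components.

3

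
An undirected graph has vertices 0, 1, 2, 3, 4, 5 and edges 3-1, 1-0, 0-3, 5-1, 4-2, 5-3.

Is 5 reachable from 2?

No

Explore from 2.
Distance 1: reach 4.
The search is exhausted without reaching 5; it lies in a different component.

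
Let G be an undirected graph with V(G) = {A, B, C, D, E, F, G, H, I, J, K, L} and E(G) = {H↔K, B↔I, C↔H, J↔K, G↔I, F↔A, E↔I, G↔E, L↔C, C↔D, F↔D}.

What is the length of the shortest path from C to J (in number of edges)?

Distance 0: C.
Distance 1: D, H, L.
Distance 2: F, K.
Distance 3: A, J — contains J.

3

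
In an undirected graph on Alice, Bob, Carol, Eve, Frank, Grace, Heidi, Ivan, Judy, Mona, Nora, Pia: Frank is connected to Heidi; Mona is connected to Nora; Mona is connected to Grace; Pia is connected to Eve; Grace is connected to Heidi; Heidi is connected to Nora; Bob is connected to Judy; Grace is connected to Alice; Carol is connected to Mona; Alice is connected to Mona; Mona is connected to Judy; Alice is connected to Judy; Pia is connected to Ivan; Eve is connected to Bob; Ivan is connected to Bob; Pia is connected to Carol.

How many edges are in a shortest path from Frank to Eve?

6

Distance 0: Frank.
Distance 1: Heidi.
Distance 2: Grace, Nora.
Distance 3: Alice, Mona.
Distance 4: Carol, Judy.
Distance 5: Bob, Pia.
Distance 6: Eve, Ivan — contains Eve.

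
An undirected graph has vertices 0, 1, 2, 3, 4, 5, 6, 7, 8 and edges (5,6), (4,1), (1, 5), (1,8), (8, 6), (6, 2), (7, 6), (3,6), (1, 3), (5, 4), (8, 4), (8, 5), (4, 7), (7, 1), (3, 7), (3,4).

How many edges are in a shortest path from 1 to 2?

Distance 0: 1.
Distance 1: 3, 4, 5, 7, 8.
Distance 2: 6.
Distance 3: 2 — contains 2.

3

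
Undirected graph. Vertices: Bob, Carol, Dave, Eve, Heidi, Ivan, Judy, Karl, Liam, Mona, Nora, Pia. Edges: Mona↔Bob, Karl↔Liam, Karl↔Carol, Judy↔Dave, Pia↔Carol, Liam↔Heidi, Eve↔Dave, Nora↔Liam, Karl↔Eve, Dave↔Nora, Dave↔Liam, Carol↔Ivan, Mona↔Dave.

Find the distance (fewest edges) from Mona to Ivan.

Distance 0: Mona.
Distance 1: Bob, Dave.
Distance 2: Eve, Judy, Liam, Nora.
Distance 3: Heidi, Karl.
Distance 4: Carol.
Distance 5: Ivan, Pia — contains Ivan.

5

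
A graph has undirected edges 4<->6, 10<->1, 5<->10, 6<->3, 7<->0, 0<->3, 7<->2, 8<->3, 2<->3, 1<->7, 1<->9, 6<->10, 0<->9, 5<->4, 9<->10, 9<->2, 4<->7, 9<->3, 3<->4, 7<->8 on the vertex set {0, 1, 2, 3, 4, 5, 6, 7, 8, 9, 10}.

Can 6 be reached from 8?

Yes

Explore from 8.
Distance 1: reach 3, 7.
Distance 2: reach 0, 1, 2, 4, 6, 9.
Found 6.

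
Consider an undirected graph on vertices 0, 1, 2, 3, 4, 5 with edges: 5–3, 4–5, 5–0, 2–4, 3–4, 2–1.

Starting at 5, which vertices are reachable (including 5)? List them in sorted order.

0, 1, 2, 3, 4, 5

Start at 5.
Its neighbours: 0, 3, 4.
Then their neighbours: 2.
Then next layer: 1.
Every vertex is now reached.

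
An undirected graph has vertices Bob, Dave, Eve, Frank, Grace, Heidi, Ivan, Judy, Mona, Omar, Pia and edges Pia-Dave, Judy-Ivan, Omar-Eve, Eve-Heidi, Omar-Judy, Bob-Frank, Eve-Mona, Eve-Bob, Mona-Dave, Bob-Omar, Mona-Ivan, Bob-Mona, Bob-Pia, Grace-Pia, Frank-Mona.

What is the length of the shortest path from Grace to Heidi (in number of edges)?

4

Distance 0: Grace.
Distance 1: Pia.
Distance 2: Bob, Dave.
Distance 3: Eve, Frank, Mona, Omar.
Distance 4: Heidi, Ivan, Judy — contains Heidi.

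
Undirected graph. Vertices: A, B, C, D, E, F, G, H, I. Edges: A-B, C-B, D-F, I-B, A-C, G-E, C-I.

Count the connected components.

From A: component {A, B, C, I}.
From D: component {D, F}.
From E: component {E, G}.
From H: component {H}.
That's 4 components.

4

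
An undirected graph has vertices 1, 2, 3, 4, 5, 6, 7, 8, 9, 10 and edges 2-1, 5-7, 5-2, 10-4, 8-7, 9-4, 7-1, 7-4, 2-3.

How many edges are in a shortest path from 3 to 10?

5

Distance 0: 3.
Distance 1: 2.
Distance 2: 1, 5.
Distance 3: 7.
Distance 4: 4, 8.
Distance 5: 9, 10 — contains 10.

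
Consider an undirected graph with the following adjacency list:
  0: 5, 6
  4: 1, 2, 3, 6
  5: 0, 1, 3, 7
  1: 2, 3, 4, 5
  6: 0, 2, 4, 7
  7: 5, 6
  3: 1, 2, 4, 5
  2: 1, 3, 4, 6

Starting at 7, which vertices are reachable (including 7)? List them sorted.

Start at 7.
Its neighbours: 5, 6.
Then their neighbours: 0, 1, 2, 3, 4.
Every vertex is now reached.

0, 1, 2, 3, 4, 5, 6, 7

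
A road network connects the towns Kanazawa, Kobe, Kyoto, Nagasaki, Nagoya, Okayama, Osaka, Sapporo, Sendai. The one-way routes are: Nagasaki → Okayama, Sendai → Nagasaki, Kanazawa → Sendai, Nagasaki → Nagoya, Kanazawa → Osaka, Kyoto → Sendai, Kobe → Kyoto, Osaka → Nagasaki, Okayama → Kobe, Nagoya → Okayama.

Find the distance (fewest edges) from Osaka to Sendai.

Distance 0: Osaka.
Distance 1: Nagasaki.
Distance 2: Nagoya, Okayama.
Distance 3: Kobe.
Distance 4: Kyoto.
Distance 5: Sendai — contains Sendai.

5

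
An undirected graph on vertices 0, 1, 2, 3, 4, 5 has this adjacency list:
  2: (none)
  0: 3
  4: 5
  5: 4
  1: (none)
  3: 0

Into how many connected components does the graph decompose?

4

From 0: component {0, 3}.
From 1: component {1}.
From 2: component {2}.
From 4: component {4, 5}.
That's 4 components.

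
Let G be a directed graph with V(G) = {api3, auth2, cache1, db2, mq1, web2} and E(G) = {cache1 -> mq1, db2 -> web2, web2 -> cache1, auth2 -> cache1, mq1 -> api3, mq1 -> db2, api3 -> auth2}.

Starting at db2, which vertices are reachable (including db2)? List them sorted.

api3, auth2, cache1, db2, mq1, web2

Start at db2.
Its neighbours: web2.
Then their neighbours: cache1.
Then next layer: mq1.
Then next layer: api3.
Then next layer: auth2.
Every vertex is now reached.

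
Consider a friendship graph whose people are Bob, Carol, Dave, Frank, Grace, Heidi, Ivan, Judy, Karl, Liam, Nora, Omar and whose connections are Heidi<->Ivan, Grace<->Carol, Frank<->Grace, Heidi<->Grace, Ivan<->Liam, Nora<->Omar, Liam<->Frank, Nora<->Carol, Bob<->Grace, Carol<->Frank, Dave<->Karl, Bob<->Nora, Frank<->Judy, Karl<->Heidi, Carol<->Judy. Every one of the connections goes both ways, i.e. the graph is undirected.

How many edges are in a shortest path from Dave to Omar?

Distance 0: Dave.
Distance 1: Karl.
Distance 2: Heidi.
Distance 3: Grace, Ivan.
Distance 4: Bob, Carol, Frank, Liam.
Distance 5: Judy, Nora.
Distance 6: Omar — contains Omar.

6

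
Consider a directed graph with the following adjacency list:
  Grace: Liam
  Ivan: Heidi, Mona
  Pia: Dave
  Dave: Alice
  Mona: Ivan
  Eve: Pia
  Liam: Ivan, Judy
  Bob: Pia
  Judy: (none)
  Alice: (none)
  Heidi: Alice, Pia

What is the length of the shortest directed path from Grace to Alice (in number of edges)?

4

Distance 0: Grace.
Distance 1: Liam.
Distance 2: Ivan, Judy.
Distance 3: Heidi, Mona.
Distance 4: Alice, Pia — contains Alice.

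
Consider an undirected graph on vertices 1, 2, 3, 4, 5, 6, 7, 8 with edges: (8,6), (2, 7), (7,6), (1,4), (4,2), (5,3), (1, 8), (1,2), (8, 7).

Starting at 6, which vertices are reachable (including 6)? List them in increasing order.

Start at 6.
Its neighbours: 7, 8.
Then their neighbours: 1, 2.
Then next layer: 4.
Nothing further is reachable.

1, 2, 4, 6, 7, 8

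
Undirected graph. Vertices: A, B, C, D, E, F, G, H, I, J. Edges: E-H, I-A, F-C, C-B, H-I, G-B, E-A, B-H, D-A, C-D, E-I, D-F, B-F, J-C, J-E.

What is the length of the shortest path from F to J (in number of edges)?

2

Distance 0: F.
Distance 1: B, C, D.
Distance 2: A, G, H, J — contains J.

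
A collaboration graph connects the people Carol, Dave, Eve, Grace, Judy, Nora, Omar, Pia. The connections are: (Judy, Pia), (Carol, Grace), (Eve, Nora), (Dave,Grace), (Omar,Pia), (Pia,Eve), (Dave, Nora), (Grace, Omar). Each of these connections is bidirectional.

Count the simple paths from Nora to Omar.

2

Nora–Dave–Grace–Omar
Nora–Eve–Pia–Omar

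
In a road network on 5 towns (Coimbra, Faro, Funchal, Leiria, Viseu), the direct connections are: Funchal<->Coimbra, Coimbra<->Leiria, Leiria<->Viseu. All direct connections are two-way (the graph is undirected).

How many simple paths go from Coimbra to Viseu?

Coimbra–Leiria–Viseu

1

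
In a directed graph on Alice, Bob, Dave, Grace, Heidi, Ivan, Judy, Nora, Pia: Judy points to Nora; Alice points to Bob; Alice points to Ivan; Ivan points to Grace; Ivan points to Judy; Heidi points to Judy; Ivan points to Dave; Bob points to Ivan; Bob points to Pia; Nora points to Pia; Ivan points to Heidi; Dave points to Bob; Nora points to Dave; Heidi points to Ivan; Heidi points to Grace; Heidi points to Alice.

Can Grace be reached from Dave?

Explore from Dave.
Distance 1: reach Bob.
Distance 2: reach Ivan, Pia.
Distance 3: reach Grace, Heidi, Judy.
Found Grace.

Yes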